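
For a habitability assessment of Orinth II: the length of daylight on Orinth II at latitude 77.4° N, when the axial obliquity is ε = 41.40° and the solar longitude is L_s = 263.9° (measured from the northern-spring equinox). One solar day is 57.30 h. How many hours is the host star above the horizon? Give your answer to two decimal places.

0.00 h

Solar declination: sin δ = sin ε · sin L_s = sin 41.40° × sin 263.9° = -0.65757, so δ = -41.115°.
cos h₀ = −tan ϕ · tan δ = 3.9047 ≥ 1, so the host star never rises (polar night) and h₀ = 0.
Daylight = 2h₀/(2π) × 57.30 h = (0.0000/π) × 57.30 = 0.00 h.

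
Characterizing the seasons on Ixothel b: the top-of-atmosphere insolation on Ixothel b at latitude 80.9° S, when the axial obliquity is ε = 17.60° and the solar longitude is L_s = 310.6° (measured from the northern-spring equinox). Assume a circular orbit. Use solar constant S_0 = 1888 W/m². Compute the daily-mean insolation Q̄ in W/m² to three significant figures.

Q̄ ≈ 428 W/m²

Solar declination: sin δ = sin ε · sin L_s = sin 17.60° × sin 310.6° = -0.22958, so δ = -13.272°.
cos h₀ = −tan(-80.9°) tan(-13.272°) = -1.4727 ≤ −1 ⇒ polar day, h₀ = π.
Bracket: h₀ sin ϕ sin δ + cos ϕ cos δ sin h₀ = 3.1416×-0.98741×-0.22958 + 0.15816×0.97329×0.00000 = 0.712168 + 0.000000 = 0.712168.
Q̄ = (S_0/π) × [bracket] = (1888/π) × 0.712168 = 428.0 W/m².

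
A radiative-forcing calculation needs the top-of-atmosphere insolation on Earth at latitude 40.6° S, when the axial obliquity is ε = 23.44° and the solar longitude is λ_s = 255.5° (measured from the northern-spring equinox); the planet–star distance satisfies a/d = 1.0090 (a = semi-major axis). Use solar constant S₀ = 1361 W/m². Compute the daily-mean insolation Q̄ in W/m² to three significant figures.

Solar declination: sin δ = sin ε · sin λ_s = sin 23.44° × sin 255.5° = -0.38512, so δ = -22.651°.
cos H₀ = −tan(-40.6°) tan(-22.651°) = -0.3577, H₀ = 1.9366 rad.
Bracket: H₀ sin φ sin δ + cos φ cos δ sin H₀ = 1.9366×-0.65077×-0.38512 + 0.75927×0.92287×0.93385 = 0.485359 + 0.654356 = 1.139715.
Inverse-square distance factor (a/d)² = 1.0090² = 1.018081.
Q̄ = (S₀/π) × 1.018081 × [bracket] = (1361/π) × 1.018081 × 1.139715 = 502.7 W/m².

Q̄ ≈ 503 W/m²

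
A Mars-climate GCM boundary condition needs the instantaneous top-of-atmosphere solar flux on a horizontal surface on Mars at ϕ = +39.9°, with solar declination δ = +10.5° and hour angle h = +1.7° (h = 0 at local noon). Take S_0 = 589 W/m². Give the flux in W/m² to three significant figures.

cos θ_z = sin ϕ sin δ + cos ϕ cos δ cos h = 0.116895 + 0.753987 = 0.870882.
Flux = S_0 · cos θ_z = 589 × 0.870882 = 512.9 W/m².

513 W/m²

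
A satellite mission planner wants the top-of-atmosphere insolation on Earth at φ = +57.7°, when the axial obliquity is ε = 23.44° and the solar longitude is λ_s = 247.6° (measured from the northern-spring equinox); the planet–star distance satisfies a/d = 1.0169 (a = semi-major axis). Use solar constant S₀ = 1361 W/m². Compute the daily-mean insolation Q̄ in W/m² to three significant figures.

Q̄ ≈ 49.0 W/m²

Solar declination: sin δ = sin ε · sin λ_s = sin 23.44° × sin 247.6° = -0.36777, so δ = -21.578°.
cos H₀ = −tan(+57.7°) tan(-21.578°) = 0.6256, H₀ = 0.8949 rad.
Bracket: H₀ sin φ sin δ + cos φ cos δ sin H₀ = 0.8949×0.84526×-0.36777 + 0.53435×0.92992×0.78014 = -0.278190 + 0.387654 = 0.109464.
Inverse-square distance factor (a/d)² = 1.0169² = 1.034086.
Q̄ = (S₀/π) × 1.034086 × [bracket] = (1361/π) × 1.034086 × 0.109464 = 49.04 W/m².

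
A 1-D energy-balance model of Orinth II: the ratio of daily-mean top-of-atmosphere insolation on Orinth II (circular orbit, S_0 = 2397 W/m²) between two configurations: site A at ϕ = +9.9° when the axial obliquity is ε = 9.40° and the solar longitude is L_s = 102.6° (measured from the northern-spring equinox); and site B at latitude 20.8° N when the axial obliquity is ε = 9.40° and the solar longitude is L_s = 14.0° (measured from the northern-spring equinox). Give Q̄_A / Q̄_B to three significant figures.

Q̄_A / Q̄_B ≈ 1.06

— Configuration A (ϕ=+9.9°):
Solar declination: sin δ = sin ε · sin L_s = sin 9.40° × sin 102.6° = 0.15939, so δ = +9.172°.
cos h₀ = −tan(+9.9°) tan(+9.172°) = -0.0282, h₀ = 1.5990 rad.
Bracket: h₀ sin ϕ sin δ + cos ϕ cos δ sin h₀ = 1.5990×0.17193×0.15939 + 0.98511×0.98722×0.99960 = 0.043819 + 0.972131 = 1.015950.
Q̄ = (S_0/π) × [bracket] = (2397/π) × 1.015950 = 775.16 W/m².
— Configuration B (ϕ=+20.8°):
Solar declination: sin δ = sin ε · sin L_s = sin 9.40° × sin 14.0° = 0.03951, so δ = +2.264°.
cos h₀ = −tan(+20.8°) tan(+2.264°) = -0.0150, h₀ = 1.5858 rad.
Bracket: h₀ sin ϕ sin δ + cos ϕ cos δ sin h₀ = 1.5858×0.35511×0.03951 + 0.93483×0.99922×0.99989 = 0.022249 + 0.933998 = 0.956247.
Q̄ = (S_0/π) × [bracket] = (2397/π) × 0.956247 = 729.61 W/m².
Ratio Q̄_A / Q̄_B = 775.16 / 729.61 = 1.062.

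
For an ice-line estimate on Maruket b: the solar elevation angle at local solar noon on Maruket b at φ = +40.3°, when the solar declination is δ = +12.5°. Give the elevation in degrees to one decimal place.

At local noon the hour angle is zero, so the zenith angle equals |φ − δ| = |+40.3° − (+12.500°)| = 27.800°.
Elevation = 90° − 27.800° = 62.2°.

62.2°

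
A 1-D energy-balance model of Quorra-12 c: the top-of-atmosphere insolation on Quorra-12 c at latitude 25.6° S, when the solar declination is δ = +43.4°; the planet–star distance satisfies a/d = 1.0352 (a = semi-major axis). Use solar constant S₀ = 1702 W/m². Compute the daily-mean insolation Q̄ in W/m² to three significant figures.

cos H₀ = −tan(-25.6°) tan(+43.400°) = 0.4531, H₀ = 1.1006 rad.
Bracket: H₀ sin φ sin δ + cos φ cos δ sin H₀ = 1.1006×-0.43209×0.68709 + 0.90183×0.72657×0.89147 = -0.326751 + 0.584129 = 0.257378.
Inverse-square distance factor (a/d)² = 1.0352² = 1.071639.
Q̄ = (S₀/π) × 1.071639 × [bracket] = (1702/π) × 1.071639 × 0.257378 = 149.4 W/m².

Q̄ ≈ 149 W/m²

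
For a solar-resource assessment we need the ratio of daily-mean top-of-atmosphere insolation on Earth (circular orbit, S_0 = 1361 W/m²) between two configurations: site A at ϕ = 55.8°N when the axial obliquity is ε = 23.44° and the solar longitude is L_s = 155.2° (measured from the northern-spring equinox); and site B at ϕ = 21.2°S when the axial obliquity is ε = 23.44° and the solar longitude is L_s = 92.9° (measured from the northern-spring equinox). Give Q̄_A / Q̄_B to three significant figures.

— Configuration A (ϕ=+55.8°):
Solar declination: sin δ = sin ε · sin L_s = sin 23.44° × sin 155.2° = 0.16685, so δ = +9.605°.
cos h₀ = −tan(+55.8°) tan(+9.605°) = -0.2490, h₀ = 1.8225 rad.
Bracket: h₀ sin ϕ sin δ + cos ϕ cos δ sin h₀ = 1.8225×0.82708×0.16685 + 0.56208×0.98598×0.96850 = 0.251502 + 0.536742 = 0.788244.
Q̄ = (S_0/π) × [bracket] = (1361/π) × 0.788244 = 341.48 W/m².
— Configuration B (ϕ=-21.2°):
Solar declination: sin δ = sin ε · sin L_s = sin 23.44° × sin 92.9° = 0.39728, so δ = +23.408°.
cos h₀ = −tan(-21.2°) tan(+23.408°) = 0.1679, h₀ = 1.4021 rad.
Bracket: h₀ sin ϕ sin δ + cos ϕ cos δ sin h₀ = 1.4021×-0.36162×0.39728 + 0.93232×0.91770×0.98580 = -0.201432 + 0.843441 = 0.642009.
Q̄ = (S_0/π) × [bracket] = (1361/π) × 0.642009 = 278.13 W/m².
Ratio Q̄_A / Q̄_B = 341.48 / 278.13 = 1.228.

Q̄_A / Q̄_B ≈ 1.23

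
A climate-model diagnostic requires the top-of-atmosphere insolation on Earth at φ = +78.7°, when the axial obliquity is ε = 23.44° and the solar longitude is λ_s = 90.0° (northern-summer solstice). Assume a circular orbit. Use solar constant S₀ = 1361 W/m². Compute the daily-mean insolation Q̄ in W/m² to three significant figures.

Solar declination: sin δ = sin ε · sin λ_s = sin 23.44° × sin 90.0° = 0.39779, so δ = +23.440°.
cos H₀ = −tan(+78.7°) tan(+23.440°) = -2.1698 ≤ −1 ⇒ polar day, H₀ = π.
Bracket: H₀ sin φ sin δ + cos φ cos δ sin H₀ = 3.1416×0.98061×0.39779 + 0.19595×0.91748×0.00000 = 1.225465 + 0.000000 = 1.225465.
Q̄ = (S₀/π) × [bracket] = (1361/π) × 1.225465 = 530.9 W/m².

Q̄ ≈ 531 W/m²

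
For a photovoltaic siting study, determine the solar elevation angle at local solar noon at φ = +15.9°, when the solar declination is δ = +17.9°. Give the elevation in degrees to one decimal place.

At local noon the hour angle is zero, so the zenith angle equals |φ − δ| = |+15.9° − (+17.900°)| = 2.000°.
Elevation = 90° − 2.000° = 88.0°.

88.0°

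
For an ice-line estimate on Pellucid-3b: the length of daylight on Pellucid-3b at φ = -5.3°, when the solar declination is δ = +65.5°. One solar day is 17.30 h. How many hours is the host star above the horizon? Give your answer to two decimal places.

cos H₀ = −tan φ · tan δ = −tan(-5.3°) × tan(+65.500°) = 0.2036, so H₀ = 1.3658 rad = 78.25°.
Daylight = 2H₀/(2π) × 17.30 h = (1.3658/π) × 17.30 = 7.52 h.

7.52 h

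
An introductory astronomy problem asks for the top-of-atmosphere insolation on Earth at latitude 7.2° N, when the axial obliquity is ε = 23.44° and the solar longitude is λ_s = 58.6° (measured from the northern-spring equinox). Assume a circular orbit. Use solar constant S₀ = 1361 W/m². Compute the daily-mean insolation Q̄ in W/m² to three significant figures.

Solar declination: sin δ = sin ε · sin λ_s = sin 23.44° × sin 58.6° = 0.33953, so δ = +19.848°.
cos H₀ = −tan(+7.2°) tan(+19.848°) = -0.0456, H₀ = 1.6164 rad.
Bracket: H₀ sin φ sin δ + cos φ cos δ sin H₀ = 1.6164×0.12533×0.33953 + 0.99211×0.94059×0.99896 = 0.068783 + 0.932198 = 1.000981.
Q̄ = (S₀/π) × [bracket] = (1361/π) × 1.000981 = 433.6 W/m².

Q̄ ≈ 434 W/m²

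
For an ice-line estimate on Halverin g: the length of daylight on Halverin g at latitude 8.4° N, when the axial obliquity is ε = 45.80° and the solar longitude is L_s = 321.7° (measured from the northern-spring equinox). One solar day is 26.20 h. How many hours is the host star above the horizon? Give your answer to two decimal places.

12.49 h

Solar declination: sin δ = sin ε · sin L_s = sin 45.80° × sin 321.7° = -0.44433, so δ = -26.380°.
cos h₀ = −tan ϕ · tan δ = −tan(+8.4°) × tan(-26.380°) = 0.0732, so h₀ = 1.4975 rad = 85.80°.
Daylight = 2h₀/(2π) × 26.20 h = (1.4975/π) × 26.20 = 12.49 h.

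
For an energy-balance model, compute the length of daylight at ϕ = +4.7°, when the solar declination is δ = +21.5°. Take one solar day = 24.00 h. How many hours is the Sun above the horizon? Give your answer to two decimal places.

12.25 h

cos h₀ = −tan ϕ · tan δ = −tan(+4.7°) × tan(+21.500°) = -0.0324, so h₀ = 1.6032 rad = 91.86°.
Daylight = 2h₀/(2π) × 24.00 h = (1.6032/π) × 24.00 = 12.25 h.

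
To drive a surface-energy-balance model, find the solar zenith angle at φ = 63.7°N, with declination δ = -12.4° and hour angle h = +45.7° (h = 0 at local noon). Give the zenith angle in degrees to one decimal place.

cos θ_z = sin φ sin δ + cos φ cos δ cos h = -0.192507 + 0.302229 = 0.109722.
θ_z = arccos(0.109722) = 83.7°.

θ_z = 83.7°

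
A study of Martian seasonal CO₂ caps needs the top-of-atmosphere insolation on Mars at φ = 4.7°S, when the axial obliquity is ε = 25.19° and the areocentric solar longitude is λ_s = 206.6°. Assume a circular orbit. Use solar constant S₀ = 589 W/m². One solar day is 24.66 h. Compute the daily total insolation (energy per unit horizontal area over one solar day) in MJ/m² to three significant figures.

sin δ = sin 25.19° × sin 206.6° = -0.19058, so δ = -10.986°.
cos H₀ = −tan(-4.7°) tan(-10.986°) = -0.0160, H₀ = 1.5868 rad.
Bracket: H₀ sin φ sin δ + cos φ cos δ sin H₀ = 1.5868×-0.08194×-0.19058 + 0.99664×0.98167×0.99987 = 0.024780 + 0.978244 = 1.003024.
Q̄ = (S₀/π) × [bracket] = (589/π) × 1.003024 = 188.05 W/m².
Daily total = Q̄ × 24.66 h × 3600 s/h = 188.05 × 24.66 × 3600 / 10⁶ = 16.69 MJ/m².

16.7 MJ/m²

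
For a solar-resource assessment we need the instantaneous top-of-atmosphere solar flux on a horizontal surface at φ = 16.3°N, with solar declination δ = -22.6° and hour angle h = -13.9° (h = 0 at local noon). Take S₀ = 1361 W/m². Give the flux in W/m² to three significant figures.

1.02e+03 W/m²

cos θ_z = sin φ sin δ + cos φ cos δ cos h = -0.107859 + 0.860154 = 0.752295.
Flux = S₀ · cos θ_z = 1361 × 0.752295 = 1024 W/m².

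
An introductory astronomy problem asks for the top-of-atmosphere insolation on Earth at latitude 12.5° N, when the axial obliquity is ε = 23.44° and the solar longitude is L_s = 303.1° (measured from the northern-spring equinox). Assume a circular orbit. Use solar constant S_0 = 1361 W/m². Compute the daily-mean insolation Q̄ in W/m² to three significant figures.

Q̄ ≈ 351 W/m²

Solar declination: sin δ = sin ε · sin L_s = sin 23.44° × sin 303.1° = -0.33323, so δ = -19.465°.
cos h₀ = −tan(+12.5°) tan(-19.465°) = 0.0784, h₀ = 1.4924 rad.
Bracket: h₀ sin ϕ sin δ + cos ϕ cos δ sin h₀ = 1.4924×0.21644×-0.33323 + 0.97630×0.94284×0.99693 = -0.107638 + 0.917669 = 0.810031.
Q̄ = (S_0/π) × [bracket] = (1361/π) × 0.810031 = 350.9 W/m².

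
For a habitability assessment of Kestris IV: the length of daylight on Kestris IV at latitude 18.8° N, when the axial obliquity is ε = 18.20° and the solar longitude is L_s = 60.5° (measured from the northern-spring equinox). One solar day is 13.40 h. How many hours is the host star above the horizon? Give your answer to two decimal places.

Solar declination: sin δ = sin ε · sin L_s = sin 18.20° × sin 60.5° = 0.27184, so δ = +15.774°.
cos h₀ = −tan ϕ · tan δ = −tan(+18.8°) × tan(+15.774°) = -0.0962, so h₀ = 1.6671 rad = 95.52°.
Daylight = 2h₀/(2π) × 13.40 h = (1.6671/π) × 13.40 = 7.11 h.

7.11 h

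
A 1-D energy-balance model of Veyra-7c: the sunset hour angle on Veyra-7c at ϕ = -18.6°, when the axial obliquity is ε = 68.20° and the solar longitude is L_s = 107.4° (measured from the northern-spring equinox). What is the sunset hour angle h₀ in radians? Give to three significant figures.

Solar declination: sin δ = sin ε · sin L_s = sin 68.20° × sin 107.4° = 0.88600, so δ = +62.375°.
cos h₀ = −tan ϕ · tan δ = −tan(-18.6°) × tan(+62.375°) = 0.6430, so h₀ = 0.8723 rad = 49.98°.

h₀ = 0.872 rad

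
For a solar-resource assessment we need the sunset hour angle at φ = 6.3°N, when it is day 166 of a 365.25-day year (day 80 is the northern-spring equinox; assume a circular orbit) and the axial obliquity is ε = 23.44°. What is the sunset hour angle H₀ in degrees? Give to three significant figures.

H₀ = 92.7°

Solar longitude: λ_s = 360° × (166 − 80)/365.25 = 84.764°.
sin δ = sin 23.44° × sin 84.764° = 0.39613, so δ = +23.336°.
cos H₀ = −tan φ · tan δ = −tan(+6.3°) × tan(+23.336°) = -0.0476, so H₀ = 1.6184 rad = 92.73°.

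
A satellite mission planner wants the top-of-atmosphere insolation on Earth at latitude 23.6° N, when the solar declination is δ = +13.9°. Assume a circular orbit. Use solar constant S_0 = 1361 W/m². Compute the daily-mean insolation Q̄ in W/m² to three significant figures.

cos h₀ = −tan(+23.6°) tan(+13.900°) = -0.1081, h₀ = 1.6791 rad.
Bracket: h₀ sin ϕ sin δ + cos ϕ cos δ sin h₀ = 1.6791×0.40035×0.24023 + 0.91636×0.97072×0.99414 = 0.161489 + 0.884316 = 1.045805.
Q̄ = (S_0/π) × [bracket] = (1361/π) × 1.045805 = 453.1 W/m².

Q̄ ≈ 453 W/m²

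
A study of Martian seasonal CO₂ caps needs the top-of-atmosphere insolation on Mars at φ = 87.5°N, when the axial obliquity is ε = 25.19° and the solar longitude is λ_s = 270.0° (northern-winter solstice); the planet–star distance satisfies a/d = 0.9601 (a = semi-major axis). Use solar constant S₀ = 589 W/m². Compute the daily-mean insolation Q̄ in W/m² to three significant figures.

Solar declination: sin δ = sin ε · sin λ_s = sin 25.19° × sin 270.0° = -0.42562, so δ = -25.190°.
cos H₀ = −tan(+87.5°) tan(-25.190°) = 10.7728 ≥ 1 ⇒ polar night, H₀ = 0 and Q̄ = 0.
Inverse-square distance factor (a/d)² = 0.9601² = 0.921792.

Q̄ ≈ 0.00 W/m²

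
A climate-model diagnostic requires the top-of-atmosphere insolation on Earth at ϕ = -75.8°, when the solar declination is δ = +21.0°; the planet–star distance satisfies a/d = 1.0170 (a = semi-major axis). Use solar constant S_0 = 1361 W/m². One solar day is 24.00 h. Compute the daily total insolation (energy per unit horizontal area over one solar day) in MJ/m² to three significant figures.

cos h₀ = −tan(-75.8°) tan(+21.000°) = 1.5170 ≥ 1 ⇒ polar night, h₀ = 0 and Q̄ = 0.
Inverse-square distance factor (a/d)² = 1.0170² = 1.034289.
Daily total = Q̄ × 24.00 h × 3600 s/h = 0.00 MJ/m².

0.00 MJ/m²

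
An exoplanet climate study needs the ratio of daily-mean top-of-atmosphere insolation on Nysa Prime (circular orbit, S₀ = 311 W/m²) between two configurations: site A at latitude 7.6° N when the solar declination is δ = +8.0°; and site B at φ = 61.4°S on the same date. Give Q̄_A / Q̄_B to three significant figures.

Q̄_A / Q̄_B ≈ 3.39

— Configuration A (φ=+7.6°):
cos H₀ = −tan(+7.6°) tan(+8.000°) = -0.0188, H₀ = 1.5895 rad.
Bracket: H₀ sin φ sin δ + cos φ cos δ sin H₀ = 1.5895×0.13226×0.13917 + 0.99122×0.99027×0.99982 = 0.029257 + 0.981399 = 1.010656.
Q̄ = (S₀/π) × [bracket] = (311/π) × 1.010656 = 100.05 W/m².
— Configuration B (φ=-61.4°):
cos H₀ = −tan(-61.4°) tan(+8.000°) = 0.2578, H₀ = 1.3101 rad.
Bracket: H₀ sin φ sin δ + cos φ cos δ sin H₀ = 1.3101×-0.87798×0.13917 + 0.47869×0.99027×0.96621 = -0.160079 + 0.458015 = 0.297936.
Q̄ = (S₀/π) × [bracket] = (311/π) × 0.297936 = 29.494 W/m².
Ratio Q̄_A / Q̄_B = 100.05 / 29.494 = 3.392.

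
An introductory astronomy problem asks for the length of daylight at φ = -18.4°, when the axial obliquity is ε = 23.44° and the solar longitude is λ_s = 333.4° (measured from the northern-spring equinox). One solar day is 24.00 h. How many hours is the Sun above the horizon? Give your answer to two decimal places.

12.46 h

Solar declination: sin δ = sin ε · sin λ_s = sin 23.44° × sin 333.4° = -0.17811, so δ = -10.260°.
cos H₀ = −tan φ · tan δ = −tan(-18.4°) × tan(-10.260°) = -0.0602, so H₀ = 1.6310 rad = 93.45°.
Daylight = 2H₀/(2π) × 24.00 h = (1.6310/π) × 24.00 = 12.46 h.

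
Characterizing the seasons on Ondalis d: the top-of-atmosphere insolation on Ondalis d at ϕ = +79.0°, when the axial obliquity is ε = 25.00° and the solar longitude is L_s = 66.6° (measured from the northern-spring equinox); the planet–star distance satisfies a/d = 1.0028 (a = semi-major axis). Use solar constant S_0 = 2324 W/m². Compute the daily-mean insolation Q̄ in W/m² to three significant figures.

Solar declination: sin δ = sin ε · sin L_s = sin 25.00° × sin 66.6° = 0.38786, so δ = +22.821°.
cos h₀ = −tan(+79.0°) tan(+22.821°) = -2.1648 ≤ −1 ⇒ polar day, h₀ = π.
Bracket: h₀ sin ϕ sin δ + cos ϕ cos δ sin h₀ = 3.1416×0.98163×0.38786 + 0.19081×0.92172×0.00000 = 1.196117 + 0.000000 = 1.196117.
Inverse-square distance factor (a/d)² = 1.0028² = 1.005608.
Q̄ = (S_0/π) × 1.005608 × [bracket] = (2324/π) × 1.005608 × 1.196117 = 889.8 W/m².

Q̄ ≈ 890 W/m²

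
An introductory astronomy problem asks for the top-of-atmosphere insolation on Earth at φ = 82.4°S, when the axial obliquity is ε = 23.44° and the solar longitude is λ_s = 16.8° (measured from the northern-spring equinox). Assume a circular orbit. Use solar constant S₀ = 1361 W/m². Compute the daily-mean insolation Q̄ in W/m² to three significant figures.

Q̄ ≈ 2.61 W/m²

Solar declination: sin δ = sin ε · sin λ_s = sin 23.44° × sin 16.8° = 0.11497, so δ = +6.602°.
cos H₀ = −tan(-82.4°) tan(+6.602°) = 0.8674, H₀ = 0.5208 rad.
Bracket: H₀ sin φ sin δ + cos φ cos δ sin H₀ = 0.5208×-0.99122×0.11497 + 0.13226×0.99337×0.49754 = -0.059351 + 0.065368 = 0.006017.
Q̄ = (S₀/π) × [bracket] = (1361/π) × 0.006017 = 2.607 W/m².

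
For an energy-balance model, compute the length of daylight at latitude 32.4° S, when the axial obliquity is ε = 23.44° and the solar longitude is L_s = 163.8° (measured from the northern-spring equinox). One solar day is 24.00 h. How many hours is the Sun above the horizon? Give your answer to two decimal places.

11.46 h

Solar declination: sin δ = sin ε · sin L_s = sin 23.44° × sin 163.8° = 0.11098, so δ = +6.372°.
cos h₀ = −tan ϕ · tan δ = −tan(-32.4°) × tan(+6.372°) = 0.0709, so h₀ = 1.4999 rad = 85.94°.
Daylight = 2h₀/(2π) × 24.00 h = (1.4999/π) × 24.00 = 11.46 h.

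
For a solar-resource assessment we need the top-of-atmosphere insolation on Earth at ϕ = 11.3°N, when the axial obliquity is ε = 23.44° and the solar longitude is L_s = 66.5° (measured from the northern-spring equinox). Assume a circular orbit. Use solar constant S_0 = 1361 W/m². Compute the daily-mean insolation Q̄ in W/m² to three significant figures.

Solar declination: sin δ = sin ε · sin L_s = sin 23.44° × sin 66.5° = 0.36480, so δ = +21.395°.
cos h₀ = −tan(+11.3°) tan(+21.395°) = -0.0783, h₀ = 1.6492 rad.
Bracket: h₀ sin ϕ sin δ + cos ϕ cos δ sin h₀ = 1.6492×0.19595×0.36480 + 0.98061×0.93109×0.99693 = 0.117889 + 0.910233 = 1.028122.
Q̄ = (S_0/π) × [bracket] = (1361/π) × 1.028122 = 445.4 W/m².

Q̄ ≈ 445 W/m²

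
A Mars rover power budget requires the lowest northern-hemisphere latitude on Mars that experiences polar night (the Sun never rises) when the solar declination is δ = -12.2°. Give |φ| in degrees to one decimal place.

Polar night requires cos H₀ = −tan φ tan δ ≥ 1, i.e. tan φ tan δ ≤ −1.
The boundary is |tan φ| · |tan δ| = 1, so |φ| = 90° − |δ| = 90° − 12.2° = 77.8° in the northern hemisphere.

|φ| = 77.8°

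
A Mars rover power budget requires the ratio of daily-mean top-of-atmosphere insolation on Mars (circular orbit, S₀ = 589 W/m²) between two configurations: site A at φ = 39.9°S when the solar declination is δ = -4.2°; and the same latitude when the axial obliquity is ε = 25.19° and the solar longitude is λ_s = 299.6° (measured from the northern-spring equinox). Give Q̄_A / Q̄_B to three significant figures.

— Configuration A (φ=-39.9°):
cos H₀ = −tan(-39.9°) tan(-4.200°) = -0.0614, H₀ = 1.6322 rad.
Bracket: H₀ sin φ sin δ + cos φ cos δ sin H₀ = 1.6322×-0.64145×-0.07324 + 0.76717×0.99731×0.99811 = 0.076680 + 0.763660 = 0.840340.
Q̄ = (S₀/π) × [bracket] = (589/π) × 0.840340 = 157.55 W/m².
— Configuration B (φ=-39.9°):
Solar declination: sin δ = sin ε · sin λ_s = sin 25.19° × sin 299.6° = -0.37008, so δ = -21.720°.
cos H₀ = −tan(-39.9°) tan(-21.720°) = -0.3331, H₀ = 1.9104 rad.
Bracket: H₀ sin φ sin δ + cos φ cos δ sin H₀ = 1.9104×-0.64145×-0.37008 + 0.76717×0.92900×0.94290 = 0.453506 + 0.672006 = 1.125512.
Q̄ = (S₀/π) × [bracket] = (589/π) × 1.125512 = 211.02 W/m².
Ratio Q̄_A / Q̄_B = 157.55 / 211.02 = 0.7466.

Q̄_A / Q̄_B ≈ 0.747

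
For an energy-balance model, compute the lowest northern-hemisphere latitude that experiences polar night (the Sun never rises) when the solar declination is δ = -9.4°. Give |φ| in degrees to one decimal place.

|φ| = 80.6°

Polar night requires cos H₀ = −tan φ tan δ ≥ 1, i.e. tan φ tan δ ≤ −1.
The boundary is |tan φ| · |tan δ| = 1, so |φ| = 90° − |δ| = 90° − 9.4° = 80.6° in the northern hemisphere.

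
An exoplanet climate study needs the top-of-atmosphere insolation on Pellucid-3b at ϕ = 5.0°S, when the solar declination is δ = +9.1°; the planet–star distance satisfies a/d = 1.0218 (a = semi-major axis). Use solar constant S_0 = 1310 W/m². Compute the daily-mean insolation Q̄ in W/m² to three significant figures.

Q̄ ≈ 419 W/m²

cos h₀ = −tan(-5.0°) tan(+9.100°) = 0.0140, h₀ = 1.5568 rad.
Bracket: h₀ sin ϕ sin δ + cos ϕ cos δ sin h₀ = 1.5568×-0.08716×0.15816 + 0.99619×0.98741×0.99990 = -0.021461 + 0.983550 = 0.962089.
Inverse-square distance factor (a/d)² = 1.0218² = 1.044075.
Q̄ = (S_0/π) × 1.044075 × [bracket] = (1310/π) × 1.044075 × 0.962089 = 418.9 W/m².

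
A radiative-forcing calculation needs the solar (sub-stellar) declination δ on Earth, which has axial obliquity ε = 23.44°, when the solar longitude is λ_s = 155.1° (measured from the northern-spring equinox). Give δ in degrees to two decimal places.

δ = +9.64°

sin δ = sin ε · sin λ_s = sin 23.44° × sin 155.1° = 0.167483.
δ = arcsin(0.167483) = +9.64°.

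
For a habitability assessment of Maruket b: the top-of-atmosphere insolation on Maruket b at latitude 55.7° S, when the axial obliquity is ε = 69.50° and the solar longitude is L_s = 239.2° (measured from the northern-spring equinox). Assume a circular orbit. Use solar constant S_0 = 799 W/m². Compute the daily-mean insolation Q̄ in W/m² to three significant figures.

Q̄ ≈ 531 W/m²

Solar declination: sin δ = sin ε · sin L_s = sin 69.50° × sin 239.2° = -0.80456, so δ = -53.568°.
cos h₀ = −tan(-55.7°) tan(-53.568°) = -1.9860 ≤ −1 ⇒ polar day, h₀ = π.
Bracket: h₀ sin ϕ sin δ + cos ϕ cos δ sin h₀ = 3.1416×-0.82610×-0.80456 + 0.56353×0.59387×0.00000 = 2.088055 + 0.000000 = 2.088055.
Q̄ = (S_0/π) × [bracket] = (799/π) × 2.088055 = 531.1 W/m².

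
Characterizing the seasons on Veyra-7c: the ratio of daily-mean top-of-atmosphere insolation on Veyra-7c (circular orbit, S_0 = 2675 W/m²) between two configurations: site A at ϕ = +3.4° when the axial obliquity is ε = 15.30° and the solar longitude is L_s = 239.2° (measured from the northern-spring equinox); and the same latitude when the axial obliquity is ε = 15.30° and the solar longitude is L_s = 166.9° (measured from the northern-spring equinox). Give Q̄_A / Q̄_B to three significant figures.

— Configuration A (ϕ=+3.4°):
Solar declination: sin δ = sin ε · sin L_s = sin 15.30° × sin 239.2° = -0.22666, so δ = -13.100°.
cos h₀ = −tan(+3.4°) tan(-13.100°) = 0.0138, h₀ = 1.5570 rad.
Bracket: h₀ sin ϕ sin δ + cos ϕ cos δ sin h₀ = 1.5570×0.05931×-0.22666 + 0.99824×0.97397×0.99990 = -0.020931 + 0.972159 = 0.951228.
Q̄ = (S_0/π) × [bracket] = (2675/π) × 0.951228 = 809.95 W/m².
— Configuration B (ϕ=+3.4°):
Solar declination: sin δ = sin ε · sin L_s = sin 15.30° × sin 166.9° = 0.05981, so δ = +3.429°.
cos h₀ = −tan(+3.4°) tan(+3.429°) = -0.0036, h₀ = 1.5744 rad.
Bracket: h₀ sin ϕ sin δ + cos ϕ cos δ sin h₀ = 1.5744×0.05931×0.05981 + 0.99824×0.99821×0.99999 = 0.005585 + 0.996443 = 1.002028.
Q̄ = (S_0/π) × [bracket] = (2675/π) × 1.002028 = 853.21 W/m².
Ratio Q̄_A / Q̄_B = 809.95 / 853.21 = 0.9493.

Q̄_A / Q̄_B ≈ 0.949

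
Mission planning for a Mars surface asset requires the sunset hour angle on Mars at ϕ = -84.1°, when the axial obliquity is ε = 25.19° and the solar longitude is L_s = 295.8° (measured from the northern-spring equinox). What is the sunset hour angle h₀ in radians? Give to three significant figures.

Solar declination: sin δ = sin ε · sin L_s = sin 25.19° × sin 295.8° = -0.38319, so δ = -22.532°.
Sunrise equation: cos h₀ = −tan ϕ · tan δ = -4.0145 ≤ −1, so the Sun never sets (polar day) and h₀ = π.

h₀ = 3.14 rad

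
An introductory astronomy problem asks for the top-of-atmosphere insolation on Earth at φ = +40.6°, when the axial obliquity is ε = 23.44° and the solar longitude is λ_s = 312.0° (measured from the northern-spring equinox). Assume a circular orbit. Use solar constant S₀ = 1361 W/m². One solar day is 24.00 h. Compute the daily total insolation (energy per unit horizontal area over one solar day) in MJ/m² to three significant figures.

16.8 MJ/m²

Solar declination: sin δ = sin ε · sin λ_s = sin 23.44° × sin 312.0° = -0.29561, so δ = -17.194°.
cos H₀ = −tan(+40.6°) tan(-17.194°) = 0.2652, H₀ = 1.3024 rad.
Bracket: H₀ sin φ sin δ + cos φ cos δ sin H₀ = 1.3024×0.65077×-0.29561 + 0.75927×0.95531×0.96419 = -0.250548 + 0.699364 = 0.448816.
Q̄ = (S₀/π) × [bracket] = (1361/π) × 0.448816 = 194.44 W/m².
Daily total = Q̄ × 24.00 h × 3600 s/h = 194.44 × 24.00 × 3600 / 10⁶ = 16.80 MJ/m².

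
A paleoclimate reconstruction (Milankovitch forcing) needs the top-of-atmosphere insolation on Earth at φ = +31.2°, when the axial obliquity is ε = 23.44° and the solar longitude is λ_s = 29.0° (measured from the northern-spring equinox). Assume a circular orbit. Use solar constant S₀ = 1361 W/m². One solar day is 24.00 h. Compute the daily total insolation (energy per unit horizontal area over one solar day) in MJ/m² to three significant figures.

37.5 MJ/m²

Solar declination: sin δ = sin ε · sin λ_s = sin 23.44° × sin 29.0° = 0.19285, so δ = +11.119°.
cos H₀ = −tan(+31.2°) tan(+11.119°) = -0.1190, H₀ = 1.6901 rad.
Bracket: H₀ sin φ sin δ + cos φ cos δ sin H₀ = 1.6901×0.51803×0.19285 + 0.85536×0.98123×0.99289 = 0.168845 + 0.833337 = 1.002182.
Q̄ = (S₀/π) × [bracket] = (1361/π) × 1.002182 = 434.17 W/m².
Daily total = Q̄ × 24.00 h × 3600 s/h = 434.17 × 24.00 × 3600 / 10⁶ = 37.51 MJ/m².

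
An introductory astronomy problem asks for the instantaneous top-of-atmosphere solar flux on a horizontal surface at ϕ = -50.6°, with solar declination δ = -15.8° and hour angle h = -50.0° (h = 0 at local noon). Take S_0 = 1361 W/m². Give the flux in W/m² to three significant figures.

821 W/m²

cos θ_z = sin ϕ sin δ + cos ϕ cos δ cos h = 0.210400 + 0.392582 = 0.602982.
Flux = S_0 · cos θ_z = 1361 × 0.602982 = 820.7 W/m².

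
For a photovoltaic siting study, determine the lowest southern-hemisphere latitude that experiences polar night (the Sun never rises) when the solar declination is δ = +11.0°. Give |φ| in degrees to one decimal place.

Polar night requires cos H₀ = −tan φ tan δ ≥ 1, i.e. tan φ tan δ ≤ −1.
The boundary is |tan φ| · |tan δ| = 1, so |φ| = 90° − |δ| = 90° − 11.0° = 79.0° in the southern hemisphere.

|φ| = 79.0°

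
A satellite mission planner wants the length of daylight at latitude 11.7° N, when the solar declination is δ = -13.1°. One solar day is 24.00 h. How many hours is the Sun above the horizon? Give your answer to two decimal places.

11.63 h

cos H₀ = −tan φ · tan δ = −tan(+11.7°) × tan(-13.100°) = 0.0482, so H₀ = 1.5226 rad = 87.24°.
Daylight = 2H₀/(2π) × 24.00 h = (1.5226/π) × 24.00 = 11.63 h.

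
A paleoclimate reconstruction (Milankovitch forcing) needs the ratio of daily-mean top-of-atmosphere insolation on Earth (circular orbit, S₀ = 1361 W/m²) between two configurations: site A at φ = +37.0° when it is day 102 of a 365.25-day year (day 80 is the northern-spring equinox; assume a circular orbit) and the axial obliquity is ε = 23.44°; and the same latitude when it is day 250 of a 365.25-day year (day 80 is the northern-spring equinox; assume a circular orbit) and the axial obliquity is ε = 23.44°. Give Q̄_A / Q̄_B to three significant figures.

Q̄_A / Q̄_B ≈ 1.06

— Configuration A (φ=+37.0°):
Solar longitude: λ_s = 360° × (102 − 80)/365.25 = 21.684°.
sin δ = sin 23.44° × sin 21.684° = 0.14698, so δ = +8.452°.
cos H₀ = −tan(+37.0°) tan(+8.452°) = -0.1120, H₀ = 1.6830 rad.
Bracket: H₀ sin φ sin δ + cos φ cos δ sin H₀ = 1.6830×0.60182×0.14698 + 0.79864×0.98914×0.99371 = 0.148871 + 0.784998 = 0.933869.
Q̄ = (S₀/π) × [bracket] = (1361/π) × 0.933869 = 404.57 W/m².
— Configuration B (φ=+37.0°):
Solar longitude: λ_s = 360° × (250 − 80)/365.25 = 167.556°.
sin δ = sin 23.44° × sin 167.556° = 0.08571, so δ = +4.917°.
cos H₀ = −tan(+37.0°) tan(+4.917°) = -0.0648, H₀ = 1.6357 rad.
Bracket: H₀ sin φ sin δ + cos φ cos δ sin H₀ = 1.6357×0.60182×0.08571 + 0.79864×0.99632×0.99790 = 0.084373 + 0.794030 = 0.878403.
Q̄ = (S₀/π) × [bracket] = (1361/π) × 0.878403 = 380.54 W/m².
Ratio Q̄_A / Q̄_B = 404.57 / 380.54 = 1.063.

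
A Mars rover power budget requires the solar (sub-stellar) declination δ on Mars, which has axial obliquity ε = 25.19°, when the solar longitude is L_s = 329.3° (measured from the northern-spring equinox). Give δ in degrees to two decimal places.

sin δ = sin ε · sin L_s = sin 25.19° × sin 329.3° = -0.217298.
δ = arcsin(-0.217298) = -12.55°.

δ = -12.55°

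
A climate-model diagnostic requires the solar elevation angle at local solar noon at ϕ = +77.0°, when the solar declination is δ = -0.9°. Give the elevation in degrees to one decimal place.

12.1°

At local noon the hour angle is zero, so the zenith angle equals |ϕ − δ| = |+77.0° − (-0.900°)| = 77.900°.
Elevation = 90° − 77.900° = 12.1°.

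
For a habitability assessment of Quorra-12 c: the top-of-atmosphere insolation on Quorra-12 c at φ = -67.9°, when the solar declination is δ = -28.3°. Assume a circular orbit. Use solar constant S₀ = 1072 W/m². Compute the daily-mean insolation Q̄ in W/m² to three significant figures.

Q̄ ≈ 471 W/m²

cos H₀ = −tan(-67.9°) tan(-28.300°) = -1.3260 ≤ −1 ⇒ polar day, H₀ = π.
Bracket: H₀ sin φ sin δ + cos φ cos δ sin H₀ = 3.1416×-0.92653×-0.47409 + 0.37622×0.88048×0.00000 = 1.379975 + 0.000000 = 1.379975.
Q̄ = (S₀/π) × [bracket] = (1072/π) × 1.379975 = 470.9 W/m².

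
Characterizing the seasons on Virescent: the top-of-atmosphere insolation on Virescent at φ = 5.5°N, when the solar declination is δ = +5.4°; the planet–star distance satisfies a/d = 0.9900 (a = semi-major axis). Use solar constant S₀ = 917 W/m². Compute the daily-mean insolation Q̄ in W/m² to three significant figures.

cos H₀ = −tan(+5.5°) tan(+5.400°) = -0.0091, H₀ = 1.5799 rad.
Bracket: H₀ sin φ sin δ + cos φ cos δ sin H₀ = 1.5799×0.09585×0.09411 + 0.99540×0.99556×0.99996 = 0.014251 + 0.990941 = 1.005192.
Inverse-square distance factor (a/d)² = 0.9900² = 0.980100.
Q̄ = (S₀/π) × 0.980100 × [bracket] = (917/π) × 0.980100 × 1.005192 = 287.6 W/m².

Q̄ ≈ 288 W/m²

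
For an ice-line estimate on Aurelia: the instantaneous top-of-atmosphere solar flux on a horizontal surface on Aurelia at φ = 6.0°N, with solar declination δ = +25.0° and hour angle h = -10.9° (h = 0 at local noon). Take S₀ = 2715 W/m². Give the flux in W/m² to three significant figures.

cos θ_z = sin φ sin δ + cos φ cos δ cos h = 0.044176 + 0.885082 = 0.929258.
Flux = S₀ · cos θ_z = 2715 × 0.929258 = 2523 W/m².

2.52e+03 W/m²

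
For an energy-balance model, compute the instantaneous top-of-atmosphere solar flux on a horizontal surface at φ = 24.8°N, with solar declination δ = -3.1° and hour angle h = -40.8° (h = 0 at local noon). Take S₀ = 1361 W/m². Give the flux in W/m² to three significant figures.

cos θ_z = sin φ sin δ + cos φ cos δ cos h = -0.022683 + 0.686177 = 0.663494.
Flux = S₀ · cos θ_z = 1361 × 0.663494 = 903.0 W/m².

903 W/m²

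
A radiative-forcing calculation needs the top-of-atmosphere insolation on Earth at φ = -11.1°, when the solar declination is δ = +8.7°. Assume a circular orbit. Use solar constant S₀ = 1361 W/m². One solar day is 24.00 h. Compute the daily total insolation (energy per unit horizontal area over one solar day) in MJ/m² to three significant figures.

cos H₀ = −tan(-11.1°) tan(+8.700°) = 0.0300, H₀ = 1.5408 rad.
Bracket: H₀ sin φ sin δ + cos φ cos δ sin H₀ = 1.5408×-0.19252×0.15126 + 0.98129×0.98849×0.99955 = -0.044869 + 0.969559 = 0.924690.
Q̄ = (S₀/π) × [bracket] = (1361/π) × 0.924690 = 400.59 W/m².
Daily total = Q̄ × 24.00 h × 3600 s/h = 400.59 × 24.00 × 3600 / 10⁶ = 34.61 MJ/m².

34.6 MJ/m²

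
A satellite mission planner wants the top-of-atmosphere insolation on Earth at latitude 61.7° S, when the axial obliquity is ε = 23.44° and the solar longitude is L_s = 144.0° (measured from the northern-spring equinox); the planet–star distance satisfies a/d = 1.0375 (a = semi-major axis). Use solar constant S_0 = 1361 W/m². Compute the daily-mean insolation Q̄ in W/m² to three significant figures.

Solar declination: sin δ = sin ε · sin L_s = sin 23.44° × sin 144.0° = 0.23381, so δ = +13.522°.
cos h₀ = −tan(-61.7°) tan(+13.522°) = 0.4466, h₀ = 1.1078 rad.
Bracket: h₀ sin ϕ sin δ + cos ϕ cos δ sin h₀ = 1.1078×-0.88048×0.23381 + 0.47409×0.97228×0.89472 = -0.228057 + 0.412420 = 0.184363.
Inverse-square distance factor (a/d)² = 1.0375² = 1.076406.
Q̄ = (S_0/π) × 1.076406 × [bracket] = (1361/π) × 1.076406 × 0.184363 = 85.97 W/m².

Q̄ ≈ 86.0 W/m²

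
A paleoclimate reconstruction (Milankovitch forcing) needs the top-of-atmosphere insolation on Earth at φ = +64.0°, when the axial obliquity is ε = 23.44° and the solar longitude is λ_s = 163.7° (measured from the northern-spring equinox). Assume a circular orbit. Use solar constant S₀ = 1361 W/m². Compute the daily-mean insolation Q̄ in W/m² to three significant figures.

Q̄ ≈ 262 W/m²

Solar declination: sin δ = sin ε · sin λ_s = sin 23.44° × sin 163.7° = 0.11165, so δ = +6.410°.
cos H₀ = −tan(+64.0°) tan(+6.410°) = -0.2303, H₀ = 1.8032 rad.
Bracket: H₀ sin φ sin δ + cos φ cos δ sin H₀ = 1.8032×0.89879×0.11165 + 0.43837×0.99375×0.97311 = 0.180951 + 0.423916 = 0.604867.
Q̄ = (S₀/π) × [bracket] = (1361/π) × 0.604867 = 262.0 W/m².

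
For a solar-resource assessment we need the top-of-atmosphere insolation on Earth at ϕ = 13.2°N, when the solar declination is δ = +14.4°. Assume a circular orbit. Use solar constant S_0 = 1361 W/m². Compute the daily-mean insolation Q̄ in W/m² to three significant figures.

Q̄ ≈ 448 W/m²

cos h₀ = −tan(+13.2°) tan(+14.400°) = -0.0602, h₀ = 1.6311 rad.
Bracket: h₀ sin ϕ sin δ + cos ϕ cos δ sin h₀ = 1.6311×0.22835×0.24869 + 0.97358×0.96858×0.99819 = 0.092627 + 0.941283 = 1.033910.
Q̄ = (S_0/π) × [bracket] = (1361/π) × 1.033910 = 447.9 W/m².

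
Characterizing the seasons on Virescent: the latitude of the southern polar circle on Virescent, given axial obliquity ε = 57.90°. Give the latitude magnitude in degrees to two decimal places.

32.10°

The polar circle is the lowest latitude that experiences at least one full rotation of continuous darkness at the northern-summer solstice; it lies at |φ| = 90° − ε = 90° − 57.90° = 32.10°.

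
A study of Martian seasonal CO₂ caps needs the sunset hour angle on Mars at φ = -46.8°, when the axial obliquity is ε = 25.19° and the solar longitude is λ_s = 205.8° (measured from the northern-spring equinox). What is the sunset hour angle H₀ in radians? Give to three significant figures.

Solar declination: sin δ = sin ε · sin λ_s = sin 25.19° × sin 205.8° = -0.18524, so δ = -10.675°.
cos H₀ = −tan φ · tan δ = −tan(-46.8°) × tan(-10.675°) = -0.2007, so H₀ = 1.7729 rad = 101.58°.

H₀ = 1.77 rad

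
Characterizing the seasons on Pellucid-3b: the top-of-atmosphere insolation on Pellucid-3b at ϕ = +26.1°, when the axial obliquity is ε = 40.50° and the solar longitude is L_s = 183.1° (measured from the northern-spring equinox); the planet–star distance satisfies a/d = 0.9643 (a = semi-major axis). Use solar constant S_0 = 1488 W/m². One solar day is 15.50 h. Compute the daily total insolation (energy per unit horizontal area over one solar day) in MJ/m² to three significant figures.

21.5 MJ/m²

Solar declination: sin δ = sin ε · sin L_s = sin 40.50° × sin 183.1° = -0.03512, so δ = -2.013°.
cos h₀ = −tan(+26.1°) tan(-2.013°) = 0.0172, h₀ = 1.5536 rad.
Bracket: h₀ sin ϕ sin δ + cos ϕ cos δ sin h₀ = 1.5536×0.43994×-0.03512 + 0.89803×0.99938×0.99985 = -0.024004 + 0.897339 = 0.873335.
Inverse-square distance factor (a/d)² = 0.9643² = 0.929874.
Q̄ = (S_0/π) × 0.929874 × [bracket] = (1488/π) × 0.929874 × 0.873335 = 384.64 W/m².
Daily total = Q̄ × 15.50 h × 3600 s/h = 384.64 × 15.50 × 3600 / 10⁶ = 21.46 MJ/m².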